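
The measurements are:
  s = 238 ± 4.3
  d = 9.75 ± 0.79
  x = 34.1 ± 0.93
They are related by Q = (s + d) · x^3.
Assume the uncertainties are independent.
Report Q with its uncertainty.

Let u = s + d = 248. δu = √(δs² + δd²) = √(18.5 + 0.624) = 4.37, so δu/u = 0.0176.
Q is then a monomial in u, x:
δQ/Q = √((δu/u)² + (3·δx/x)²) = √(0.000311 + 0.00669) = 0.0837
Q = 9.82e+06, so δQ = 0.0837 × 9.82e+06 = 8.22e+05.

(9.82 ± 0.822) × 10^6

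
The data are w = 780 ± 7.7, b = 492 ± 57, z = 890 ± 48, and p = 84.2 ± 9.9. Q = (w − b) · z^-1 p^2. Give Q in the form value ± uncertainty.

2290 ± 719

Let u = w − b = 288. δu = √(δw² + δb²) = √(59.3 + 3250) = 57.5, so δu/u = 0.200.
Q is then a monomial in u, z, p:
δQ/Q = √((δu/u)² + (-1·δz/z)² + (2·δp/p)²) = √(0.0399 + 0.00291 + 0.0553) = 0.313
Q = 2290, so δQ = 0.313 × 2290 = 719.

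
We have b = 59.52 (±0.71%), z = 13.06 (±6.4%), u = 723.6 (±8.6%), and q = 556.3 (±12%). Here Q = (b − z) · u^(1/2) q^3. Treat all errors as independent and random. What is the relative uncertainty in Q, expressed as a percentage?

36.3%

Let w = b − z = 46.46. δw = √(δb² + δz²) = √(0.179 + 0.699) = 0.937, so δw/w = 0.0202.
Q is then a monomial in w, u, q:
δQ/Q = √((δw/w)² + (½·δu/u)² + (3·δq/q)²) = √(0.000406 + 0.00185 + 0.130) = 0.363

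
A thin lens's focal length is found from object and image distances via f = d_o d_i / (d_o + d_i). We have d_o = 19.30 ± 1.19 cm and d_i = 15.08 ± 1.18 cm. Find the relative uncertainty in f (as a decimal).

0.0516

∂f/∂d_o = (d_i/(d_o+d_i))² = 0.192;  ∂f/∂d_i = (d_o/(d_o+d_i))² = 0.315
δf = √((∂f/∂d_o · δd_o)² + (∂f/∂d_i · δd_i)²) = √(0.0524 + 0.138) = 0.437 cm
f = 8.466 cm, so δf/f = 0.437/8.466 = 0.0516.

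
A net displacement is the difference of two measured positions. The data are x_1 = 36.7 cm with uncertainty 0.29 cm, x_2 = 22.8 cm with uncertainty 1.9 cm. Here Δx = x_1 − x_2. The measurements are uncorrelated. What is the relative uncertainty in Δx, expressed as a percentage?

Each term contributes (cᵢ δxᵢ)² to (δΔx)²:
  (δx_1)² = 0.0841;  (δx_2)² = 3.61
δΔx = √(3.69) = 1.92 cm
Δx = 13.9 cm, so δΔx/Δx = 1.92/13.9 = 0.138.

13.8%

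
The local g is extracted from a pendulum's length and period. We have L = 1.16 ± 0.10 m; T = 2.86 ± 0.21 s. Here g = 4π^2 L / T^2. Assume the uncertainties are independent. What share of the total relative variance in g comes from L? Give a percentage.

(δg/g)² = (1·δL/L)² + (-2·δT/T)²
  L term: (1×0.0862)² = 0.00743
  T term: (-2×0.0734)² = 0.0216
Total = 0.0290. Share from L = 0.00743/0.0290 = 0.256.

25.6%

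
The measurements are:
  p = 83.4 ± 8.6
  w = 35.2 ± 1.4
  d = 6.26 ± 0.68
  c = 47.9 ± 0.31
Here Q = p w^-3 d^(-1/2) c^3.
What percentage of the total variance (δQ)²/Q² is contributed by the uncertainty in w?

(δQ/Q)² = (1·δp/p)² + (-3·δw/w)² + (−½·δd/d)² + (3·δc/c)²
  p term: (1×0.103)² = 0.0106
  w term: (-3×0.0398)² = 0.0142
  d term: (-0.5×0.109)² = 0.00295
  c term: (3×0.00647)² = 0.000377
Total = 0.0282. Share from w = 0.0142/0.0282 = 0.505.

50.5%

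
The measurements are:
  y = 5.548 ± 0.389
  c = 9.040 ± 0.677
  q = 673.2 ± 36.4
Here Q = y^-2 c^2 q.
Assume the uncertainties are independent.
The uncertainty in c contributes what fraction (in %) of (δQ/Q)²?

(δQ/Q)² = (-2·δy/y)² + (2·δc/c)² + (1·δq/q)²
  y term: (-2×0.0701)² = 0.0197
  c term: (2×0.0749)² = 0.0224
  q term: (1×0.0541)² = 0.00292
Total = 0.0450. Share from c = 0.0224/0.0450 = 0.498.

49.8%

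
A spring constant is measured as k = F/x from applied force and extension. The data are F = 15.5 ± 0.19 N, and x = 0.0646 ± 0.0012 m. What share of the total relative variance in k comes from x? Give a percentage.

(δk/k)² = (1·δF/F)² + (-1·δx/x)²
  F term: (1×0.0123)² = 0.000150
  x term: (-1×0.0186)² = 0.000345
Total = 0.000495. Share from x = 0.000345/0.000495 = 0.697.

69.7%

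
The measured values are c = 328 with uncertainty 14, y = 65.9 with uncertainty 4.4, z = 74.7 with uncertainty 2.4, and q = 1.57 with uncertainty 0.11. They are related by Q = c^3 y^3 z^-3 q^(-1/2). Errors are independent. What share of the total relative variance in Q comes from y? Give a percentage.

59.9%

(δQ/Q)² = (3·δc/c)² + (3·δy/y)² + (-3·δz/z)² + (−½·δq/q)²
  c term: (3×0.0427)² = 0.0164
  y term: (3×0.0668)² = 0.0401
  z term: (-3×0.0321)² = 0.00929
  q term: (-0.5×0.0701)² = 0.00123
Total = 0.0670. Share from y = 0.0401/0.0670 = 0.599.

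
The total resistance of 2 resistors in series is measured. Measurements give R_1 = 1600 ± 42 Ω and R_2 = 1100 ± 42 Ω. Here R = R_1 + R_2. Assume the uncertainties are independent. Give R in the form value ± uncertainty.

For a sum/difference, combine absolute errors in quadrature:
  (δR_1)² = 1760;  (δR_2)² = 1760
δR = √(3530) = 59.4 Ω
R = 2700 Ω.

2700 ± 59.4 Ω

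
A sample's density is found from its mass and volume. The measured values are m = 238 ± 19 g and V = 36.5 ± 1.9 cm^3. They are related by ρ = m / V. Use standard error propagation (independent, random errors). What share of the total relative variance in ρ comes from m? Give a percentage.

(δρ/ρ)² = (1·δm/m)² + (-1·δV/V)²
  m term: (1×0.0798)² = 0.00637
  V term: (-1×0.0521)² = 0.00271
Total = 0.00908. Share from m = 0.00637/0.00908 = 0.702.

70.2%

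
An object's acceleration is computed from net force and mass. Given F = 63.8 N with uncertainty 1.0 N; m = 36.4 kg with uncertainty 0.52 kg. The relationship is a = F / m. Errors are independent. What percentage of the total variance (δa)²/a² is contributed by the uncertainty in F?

54.6%

(δa/a)² = (1·δF/F)² + (-1·δm/m)²
  F term: (1×0.0157)² = 0.000246
  m term: (-1×0.0143)² = 0.000204
Total = 0.000450. Share from F = 0.000246/0.000450 = 0.546.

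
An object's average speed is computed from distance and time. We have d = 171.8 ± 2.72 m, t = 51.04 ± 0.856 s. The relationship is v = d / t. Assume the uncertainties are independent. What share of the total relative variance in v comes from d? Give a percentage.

(δv/v)² = (1·δd/d)² + (-1·δt/t)²
  d term: (1×0.0158)² = 0.000251
  t term: (-1×0.0168)² = 0.000281
Total = 0.000532. Share from d = 0.000251/0.000532 = 0.471.

47.1%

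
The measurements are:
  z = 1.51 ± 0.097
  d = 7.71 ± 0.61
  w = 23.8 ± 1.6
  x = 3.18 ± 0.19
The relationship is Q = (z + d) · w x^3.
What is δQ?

1430

Let u = z + d = 9.22. δu = √(δz² + δd²) = √(0.00941 + 0.372) = 0.618, so δu/u = 0.0670.
Q is then a monomial in u, w, x:
δQ/Q = √((δu/u)² + (1·δw/w)² + (3·δx/x)²) = √(0.00449 + 0.00452 + 0.0321) = 0.203
Q = 7060, so δQ = 0.203 × 7060 = 1430.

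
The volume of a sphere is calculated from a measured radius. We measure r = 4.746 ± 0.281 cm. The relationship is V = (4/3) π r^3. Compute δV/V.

V ∝ r^3, so δV/V = |3| · δr/r = 3 × 0.0592 = 0.178.

0.178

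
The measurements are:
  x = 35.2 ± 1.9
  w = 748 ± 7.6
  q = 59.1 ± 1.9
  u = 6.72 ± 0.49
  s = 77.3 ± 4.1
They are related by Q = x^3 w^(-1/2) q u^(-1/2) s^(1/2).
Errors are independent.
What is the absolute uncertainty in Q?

For a monomial Q ∝ x^3, w^(-1/2), q, u^(-1/2), s^(1/2), fractional errors add in quadrature:
  (3·δx/x)² = (3×0.0540)² = 0.0262;  (−½·δw/w)² = (-0.5×0.0102)² = 2.58e-05;  (1·δq/q)² = (1×0.0321)² = 0.00103;  (−½·δu/u)² = (-0.5×0.0729)² = 0.00133;  (½·δs/s)² = (0.5×0.0530)² = 0.000703
δQ/Q = √(0.0293) = 0.171
Q = 3.2e+05, so δQ = 0.171 × 3.2e+05 = 54700.

54700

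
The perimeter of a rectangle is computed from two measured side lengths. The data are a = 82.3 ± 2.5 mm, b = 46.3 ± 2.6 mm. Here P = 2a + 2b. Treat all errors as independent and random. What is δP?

7.21 mm

Absolute uncertainties add in quadrature for a linear combination:
  (2·δa)² = 25.0;  (2·δb)² = 27.0
δP = √(52.0) = 7.21 mm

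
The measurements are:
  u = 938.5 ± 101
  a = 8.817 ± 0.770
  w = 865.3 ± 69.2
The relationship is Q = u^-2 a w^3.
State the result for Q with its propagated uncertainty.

6486 ± 2170

Products/powers → add relative errors in quadrature, weighted by exponent:
  (-2·δu/u)² = (-2×0.108)² = 0.0463;  (1·δa/a)² = (1×0.0873)² = 0.00763;  (3·δw/w)² = (3×0.0800)² = 0.0576
δQ/Q = √(0.112) = 0.334
Q = 6486, so δQ = 0.334 × 6486 = 2170.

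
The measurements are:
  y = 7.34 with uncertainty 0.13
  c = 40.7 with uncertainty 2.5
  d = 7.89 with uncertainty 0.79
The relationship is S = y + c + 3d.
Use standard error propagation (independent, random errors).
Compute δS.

For a sum/difference, combine absolute errors in quadrature:
  (δy)² = 0.0169;  (δc)² = 6.25;  (3·δd)² = 5.62
δS = √(11.9) = 3.45

3.45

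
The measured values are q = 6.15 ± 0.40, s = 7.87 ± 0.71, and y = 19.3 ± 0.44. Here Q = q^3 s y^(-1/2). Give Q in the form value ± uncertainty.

417 ± 89.7

For a monomial Q ∝ q^3, s, y^(-1/2), fractional errors add in quadrature:
  (3·δq/q)² = (3×0.0650)² = 0.0381;  (1·δs/s)² = (1×0.0902)² = 0.00814;  (−½·δy/y)² = (-0.5×0.0228)² = 0.000130
δQ/Q = √(0.0463) = 0.215
Q = 417, so δQ = 0.215 × 417 = 89.7.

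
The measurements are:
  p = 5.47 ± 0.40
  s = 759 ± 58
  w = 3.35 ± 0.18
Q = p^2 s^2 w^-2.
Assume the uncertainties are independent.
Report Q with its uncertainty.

Products/powers → add relative errors in quadrature, weighted by exponent:
  (2·δp/p)² = (2×0.0731)² = 0.0214;  (2·δs/s)² = (2×0.0764)² = 0.0234;  (-2·δw/w)² = (-2×0.0537)² = 0.0115
δQ/Q = √(0.0563) = 0.237
Q = 1.54e+06, so δQ = 0.237 × 1.54e+06 = 3.64e+05.

(1.54 ± 0.364) × 10^6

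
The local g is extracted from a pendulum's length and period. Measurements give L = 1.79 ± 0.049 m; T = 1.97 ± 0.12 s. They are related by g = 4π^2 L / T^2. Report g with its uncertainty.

18.2 ± 2.27 m/s^2

Products/powers → add relative errors in quadrature, weighted by exponent:
  (1·δL/L)² = (1×0.0274)² = 0.000749;  (-2·δT/T)² = (-2×0.0609)² = 0.0148
δg/g = √(0.0156) = 0.125
g = 18.2 m/s^2, so δg = 0.125 × 18.2 = 2.27 m/s^2.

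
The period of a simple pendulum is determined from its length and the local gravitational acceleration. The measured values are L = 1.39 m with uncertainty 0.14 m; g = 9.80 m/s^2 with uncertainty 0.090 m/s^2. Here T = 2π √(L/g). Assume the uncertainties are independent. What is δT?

0.120 s

Products/powers → add relative errors in quadrature, weighted by exponent:
  (½·δL/L)² = (0.5×0.101)² = 0.00254;  (−½·δg/g)² = (-0.5×0.00918)² = 2.11e-05
δT/T = √(0.00256) = 0.0506
T = 2.37 s, so δT = 0.0506 × 2.37 = 0.120 s.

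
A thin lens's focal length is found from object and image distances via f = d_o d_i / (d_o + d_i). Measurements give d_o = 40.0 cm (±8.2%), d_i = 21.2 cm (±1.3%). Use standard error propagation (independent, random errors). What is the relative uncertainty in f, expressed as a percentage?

2.96%

∂f/∂d_o = (d_i/(d_o+d_i))² = 0.120;  ∂f/∂d_i = (d_o/(d_o+d_i))² = 0.427
δf = √((∂f/∂d_o · δd_o)² + (∂f/∂d_i · δd_i)²) = √(0.155 + 0.0139) = 0.411 cm
f = 13.9 cm, so δf/f = 0.411/13.9 = 0.0296.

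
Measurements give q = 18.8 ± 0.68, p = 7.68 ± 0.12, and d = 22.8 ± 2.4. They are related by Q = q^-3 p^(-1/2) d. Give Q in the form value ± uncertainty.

Products/powers → add relative errors in quadrature, weighted by exponent:
  (-3·δq/q)² = (-3×0.0362)² = 0.0118;  (−½·δp/p)² = (-0.5×0.0156)² = 6.1e-05;  (1·δd/d)² = (1×0.105)² = 0.0111
δQ/Q = √(0.0229) = 0.151
Q = 0.00124, so δQ = 0.151 × 0.00124 = 0.000187.

0.00124 ± 0.000187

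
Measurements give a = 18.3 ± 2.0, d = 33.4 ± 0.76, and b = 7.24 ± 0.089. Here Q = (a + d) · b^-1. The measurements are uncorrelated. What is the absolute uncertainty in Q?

0.308

Let u = a + d = 51.7. δu = √(δa² + δd²) = √(4.00 + 0.578) = 2.14, so δu/u = 0.0414.
Q is then a monomial in u, b:
δQ/Q = √((δu/u)² + (-1·δb/b)²) = √(0.00171 + 0.000151) = 0.0432
Q = 7.14, so δQ = 0.0432 × 7.14 = 0.308.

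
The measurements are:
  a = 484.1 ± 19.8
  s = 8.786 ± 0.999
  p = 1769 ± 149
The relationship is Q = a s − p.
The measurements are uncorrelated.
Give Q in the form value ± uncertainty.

Let w = a·s = 4253. δw/w = √((1·δa/a)² + (1·δs/s)²) = √(0.00167 + 0.0129) = 0.121, so δw = 514.
Q = w − p: δQ = √(δw² + δp²) = √(2.64e+05 + 22200) = 535
Q = 2484.

2484 ± 535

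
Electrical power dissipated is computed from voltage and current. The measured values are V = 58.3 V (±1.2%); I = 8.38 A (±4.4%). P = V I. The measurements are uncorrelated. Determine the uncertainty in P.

For a monomial P ∝ V, I, fractional errors add in quadrature:
  (1·δV/V)² = (1×0.0120)² = 0.000144;  (1·δI/I)² = (1×0.0440)² = 0.00194
δP/P = √(0.00208) = 0.0456
P = 489 W, so δP = 0.0456 × 489 = 22.3 W.

22.3 W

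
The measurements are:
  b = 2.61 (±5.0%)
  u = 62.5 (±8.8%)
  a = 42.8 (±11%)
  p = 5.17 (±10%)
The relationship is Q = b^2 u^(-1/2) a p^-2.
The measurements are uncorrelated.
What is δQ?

0.349

Q is a product of powers, so relative uncertainties combine in quadrature:
  (2·δb/b)² = (2×0.0500)² = 0.0100;  (−½·δu/u)² = (-0.5×0.0880)² = 0.00194;  (1·δa/a)² = (1×0.110)² = 0.0121;  (-2·δp/p)² = (-2×0.100)² = 0.0400
δQ/Q = √(0.0640) = 0.253
Q = 1.38, so δQ = 0.253 × 1.38 = 0.349.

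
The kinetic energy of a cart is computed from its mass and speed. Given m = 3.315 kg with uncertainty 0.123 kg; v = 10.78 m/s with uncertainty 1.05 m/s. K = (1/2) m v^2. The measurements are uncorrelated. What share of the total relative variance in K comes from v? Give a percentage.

96.5%

(δK/K)² = (1·δm/m)² + (2·δv/v)²
  m term: (1×0.0371)² = 0.00138
  v term: (2×0.0974)² = 0.0379
Total = 0.0393. Share from v = 0.0379/0.0393 = 0.965.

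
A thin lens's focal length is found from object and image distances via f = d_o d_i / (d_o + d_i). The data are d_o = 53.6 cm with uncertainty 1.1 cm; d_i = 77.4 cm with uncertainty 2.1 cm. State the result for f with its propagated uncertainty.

∂f/∂d_o = (d_i/(d_o+d_i))² = 0.349;  ∂f/∂d_i = (d_o/(d_o+d_i))² = 0.167
δf = √((∂f/∂d_o · δd_o)² + (∂f/∂d_i · δd_i)²) = √(0.147 + 0.124) = 0.521 cm
f = 31.7 cm.

31.7 ± 0.521 cm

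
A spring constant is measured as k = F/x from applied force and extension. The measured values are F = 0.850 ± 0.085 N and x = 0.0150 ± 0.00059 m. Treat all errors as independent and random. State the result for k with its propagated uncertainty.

Each factor contributes (exponent × relative error)² to (δk/k)²:
  (1·δF/F)² = (1×0.100)² = 0.0100;  (-1·δx/x)² = (-1×0.0393)² = 0.00155
δk/k = √(0.0115) = 0.107
k = 56.7 N/m, so δk = 0.107 × 56.7 = 6.09 N/m.

56.7 ± 6.09 N/m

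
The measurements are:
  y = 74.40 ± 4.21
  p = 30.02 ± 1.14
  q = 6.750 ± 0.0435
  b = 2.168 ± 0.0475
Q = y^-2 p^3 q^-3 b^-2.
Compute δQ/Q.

0.168

Relative error in a monomial: (δQ/Q)² = Σ (nᵢ · δxᵢ/xᵢ)².
  (-2·δy/y)² = (-2×0.0566)² = 0.0128;  (3·δp/p)² = (3×0.0380)² = 0.0130;  (-3·δq/q)² = (-3×0.00644)² = 0.000374;  (-2·δb/b)² = (-2×0.0219)² = 0.00192
δQ/Q = √(0.0281) = 0.168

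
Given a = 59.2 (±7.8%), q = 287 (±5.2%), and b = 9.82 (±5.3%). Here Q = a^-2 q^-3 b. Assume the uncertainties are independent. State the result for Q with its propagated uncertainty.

Products/powers → add relative errors in quadrature, weighted by exponent:
  (-2·δa/a)² = (-2×0.0780)² = 0.0243;  (-3·δq/q)² = (-3×0.0520)² = 0.0243;  (1·δb/b)² = (1×0.0530)² = 0.00281
δQ/Q = √(0.0515) = 0.227
Q = 1.19e-10, so δQ = 0.227 × 1.19e-10 = 2.69e-11.

(1.19 ± 0.269) × 10^-10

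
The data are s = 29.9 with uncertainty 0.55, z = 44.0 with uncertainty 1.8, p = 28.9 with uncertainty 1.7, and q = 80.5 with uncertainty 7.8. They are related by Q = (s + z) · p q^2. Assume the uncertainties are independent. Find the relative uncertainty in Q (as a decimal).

0.204

Let u = s + z = 73.9. δu = √(δs² + δz²) = √(0.303 + 3.24) = 1.88, so δu/u = 0.0255.
Q is then a monomial in u, p, q:
δQ/Q = √((δu/u)² + (1·δp/p)² + (2·δq/q)²) = √(0.000649 + 0.00346 + 0.0376) = 0.204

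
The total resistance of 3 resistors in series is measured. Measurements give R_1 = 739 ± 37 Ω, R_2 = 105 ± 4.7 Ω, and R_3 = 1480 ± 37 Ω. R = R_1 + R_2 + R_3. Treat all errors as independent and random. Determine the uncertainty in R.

52.5 Ω

For a sum/difference, combine absolute errors in quadrature:
  (δR_1)² = 1370;  (δR_2)² = 22.1;  (δR_3)² = 1370
δR = √(2760) = 52.5 Ω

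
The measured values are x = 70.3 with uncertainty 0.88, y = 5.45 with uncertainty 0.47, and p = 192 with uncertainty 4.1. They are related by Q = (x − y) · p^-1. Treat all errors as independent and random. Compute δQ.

0.00889

Let u = x − y = 64.8. δu = √(δx² + δy²) = √(0.774 + 0.221) = 0.998, so δu/u = 0.0154.
Q is then a monomial in u, p:
δQ/Q = √((δu/u)² + (-1·δp/p)²) = √(0.000237 + 0.000456) = 0.0263
Q = 0.338, so δQ = 0.0263 × 0.338 = 0.00889.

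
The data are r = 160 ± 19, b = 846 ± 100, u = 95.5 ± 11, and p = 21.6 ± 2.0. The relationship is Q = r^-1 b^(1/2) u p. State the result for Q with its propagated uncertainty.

Products/powers → add relative errors in quadrature, weighted by exponent:
  (-1·δr/r)² = (-1×0.119)² = 0.0141;  (½·δb/b)² = (0.5×0.118)² = 0.00349;  (1·δu/u)² = (1×0.115)² = 0.0133;  (1·δp/p)² = (1×0.0926)² = 0.00857
δQ/Q = √(0.0394) = 0.199
Q = 375, so δQ = 0.199 × 375 = 74.5.

375 ± 74.5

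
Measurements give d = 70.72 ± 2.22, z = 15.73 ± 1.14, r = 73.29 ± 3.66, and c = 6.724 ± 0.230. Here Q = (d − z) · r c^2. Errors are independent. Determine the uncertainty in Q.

17500

Let u = d − z = 54.99. δu = √(δd² + δz²) = √(4.93 + 1.30) = 2.50, so δu/u = 0.0454.
Q is then a monomial in u, r, c:
δQ/Q = √((δu/u)² + (1·δr/r)² + (2·δc/c)²) = √(0.00206 + 0.00249 + 0.00468) = 0.0961
Q = 182200, so δQ = 0.0961 × 182200 = 17500.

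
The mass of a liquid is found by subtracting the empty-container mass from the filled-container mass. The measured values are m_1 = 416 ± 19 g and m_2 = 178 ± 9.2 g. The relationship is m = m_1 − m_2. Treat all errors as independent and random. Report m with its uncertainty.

m is a linear combination, so absolute uncertainties add in quadrature:
  (δm_1)² = 361;  (δm_2)² = 84.6
δm = √(446) = 21.1 g
m = 238 g.

238 ± 21.1 g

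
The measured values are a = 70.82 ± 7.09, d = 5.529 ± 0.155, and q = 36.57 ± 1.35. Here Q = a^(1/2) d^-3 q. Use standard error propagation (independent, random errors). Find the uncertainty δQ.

Products/powers → add relative errors in quadrature, weighted by exponent:
  (½·δa/a)² = (0.5×0.100)² = 0.00251;  (-3·δd/d)² = (-3×0.0280)² = 0.00707;  (1·δq/q)² = (1×0.0369)² = 0.00136
δQ/Q = √(0.0109) = 0.105
Q = 1.821, so δQ = 0.105 × 1.821 = 0.190.

0.190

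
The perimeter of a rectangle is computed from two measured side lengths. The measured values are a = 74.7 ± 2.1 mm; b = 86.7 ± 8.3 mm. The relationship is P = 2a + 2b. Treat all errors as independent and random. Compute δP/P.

Absolute uncertainties add in quadrature for a linear combination:
  (2·δa)² = 17.6;  (2·δb)² = 276
δP = √(293) = 17.1 mm
P = 323 mm, so δP/P = 17.1/323 = 0.0530.

0.0530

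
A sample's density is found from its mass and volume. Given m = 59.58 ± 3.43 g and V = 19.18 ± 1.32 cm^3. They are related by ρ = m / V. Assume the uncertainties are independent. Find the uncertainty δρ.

For a monomial ρ ∝ m, V^-1, fractional errors add in quadrature:
  (1·δm/m)² = (1×0.0576)² = 0.00331;  (-1·δV/V)² = (-1×0.0688)² = 0.00474
δρ/ρ = √(0.00805) = 0.0897
ρ = 3.106 g/cm^3, so δρ = 0.0897 × 3.106 = 0.279 g/cm^3.

0.279 g/cm^3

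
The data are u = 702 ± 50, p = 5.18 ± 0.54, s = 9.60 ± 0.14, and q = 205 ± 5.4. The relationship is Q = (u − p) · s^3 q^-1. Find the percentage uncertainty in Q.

Let w = u − p = 697. δw = √(δu² + δp²) = √(2500 + 0.292) = 50.0, so δw/w = 0.0718.
Q is then a monomial in w, s, q:
δQ/Q = √((δw/w)² + (3·δs/s)² + (-1·δq/q)²) = √(0.00515 + 0.00191 + 0.000694) = 0.0881

8.81%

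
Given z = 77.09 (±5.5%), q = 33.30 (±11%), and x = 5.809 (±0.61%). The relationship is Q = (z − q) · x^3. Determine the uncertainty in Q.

Let u = z − q = 43.79. δu = √(δz² + δq²) = √(18.0 + 13.4) = 5.60, so δu/u = 0.128.
Q is then a monomial in u, x:
δQ/Q = √((δu/u)² + (3·δx/x)²) = √(0.0164 + 0.000335) = 0.129
Q = 8584, so δQ = 0.129 × 8584 = 1110.

1110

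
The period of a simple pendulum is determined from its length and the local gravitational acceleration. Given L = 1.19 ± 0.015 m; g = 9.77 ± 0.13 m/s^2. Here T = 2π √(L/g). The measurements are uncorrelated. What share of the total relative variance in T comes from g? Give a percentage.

(δT/T)² = (½·δL/L)² + (−½·δg/g)²
  L term: (0.5×0.0126)² = 3.97e-05
  g term: (-0.5×0.0133)² = 4.43e-05
Total = 8.4e-05. Share from g = 4.43e-05/8.4e-05 = 0.527.

52.7%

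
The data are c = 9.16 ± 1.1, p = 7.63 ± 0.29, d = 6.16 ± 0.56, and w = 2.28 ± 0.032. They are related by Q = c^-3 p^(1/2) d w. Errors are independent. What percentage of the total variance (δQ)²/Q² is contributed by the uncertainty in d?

5.96%

(δQ/Q)² = (-3·δc/c)² + (½·δp/p)² + (1·δd/d)² + (1·δw/w)²
  c term: (-3×0.120)² = 0.130
  p term: (0.5×0.0380)² = 0.000361
  d term: (1×0.0909)² = 0.00826
  w term: (1×0.0140)² = 0.000197
Total = 0.139. Share from d = 0.00826/0.139 = 0.0596.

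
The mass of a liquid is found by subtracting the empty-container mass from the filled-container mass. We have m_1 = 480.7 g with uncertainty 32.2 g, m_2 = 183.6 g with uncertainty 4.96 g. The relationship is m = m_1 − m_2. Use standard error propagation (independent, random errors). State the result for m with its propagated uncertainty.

297.1 ± 32.6 g

For a sum/difference, combine absolute errors in quadrature:
  (δm_1)² = 1040;  (δm_2)² = 24.6
δm = √(1060) = 32.6 g
m = 297.1 g.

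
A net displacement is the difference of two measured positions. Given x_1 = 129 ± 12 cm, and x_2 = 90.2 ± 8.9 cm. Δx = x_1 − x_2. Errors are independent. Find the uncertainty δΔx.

Sums and differences: (δΔx)² = Σ (cᵢ δxᵢ)².
  (δx_1)² = 144;  (δx_2)² = 79.2
δΔx = √(223) = 14.9 cm

14.9 cm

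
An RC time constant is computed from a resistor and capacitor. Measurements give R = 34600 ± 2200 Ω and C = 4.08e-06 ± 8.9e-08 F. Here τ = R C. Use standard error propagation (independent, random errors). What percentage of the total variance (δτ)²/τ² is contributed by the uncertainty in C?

10.5%

(δτ/τ)² = (1·δR/R)² + (1·δC/C)²
  R term: (1×0.0636)² = 0.00404
  C term: (1×0.0218)² = 0.000476
Total = 0.00452. Share from C = 0.000476/0.00452 = 0.105.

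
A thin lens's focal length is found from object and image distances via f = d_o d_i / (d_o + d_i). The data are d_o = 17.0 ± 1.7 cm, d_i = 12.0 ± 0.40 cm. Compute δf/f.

∂f/∂d_o = (d_i/(d_o+d_i))² = 0.171;  ∂f/∂d_i = (d_o/(d_o+d_i))² = 0.344
δf = √((∂f/∂d_o · δd_o)² + (∂f/∂d_i · δd_i)²) = √(0.0847 + 0.0189) = 0.322 cm
f = 7.03 cm, so δf/f = 0.322/7.03 = 0.0458.

0.0458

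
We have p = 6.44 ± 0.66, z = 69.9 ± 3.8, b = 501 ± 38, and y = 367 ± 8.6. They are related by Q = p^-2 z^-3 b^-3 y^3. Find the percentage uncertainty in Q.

Since Q is a product/quotient, work with relative uncertainties:
  (-2·δp/p)² = (-2×0.102)² = 0.0420;  (-3·δz/z)² = (-3×0.0544)² = 0.0266;  (-3·δb/b)² = (-3×0.0758)² = 0.0518;  (3·δy/y)² = (3×0.0234)² = 0.00494
δQ/Q = √(0.125) = 0.354

35.4%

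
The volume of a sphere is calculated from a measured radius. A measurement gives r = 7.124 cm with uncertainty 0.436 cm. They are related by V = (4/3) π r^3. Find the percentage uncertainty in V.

V ∝ r^3, so δV/V = |3| · δr/r = 3 × 0.0612 = 0.184.

18.4%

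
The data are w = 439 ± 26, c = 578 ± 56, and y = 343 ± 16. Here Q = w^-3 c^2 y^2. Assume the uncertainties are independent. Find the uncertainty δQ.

Each factor contributes (exponent × relative error)² to (δQ/Q)²:
  (-3·δw/w)² = (-3×0.0592)² = 0.0316;  (2·δc/c)² = (2×0.0969)² = 0.0375;  (2·δy/y)² = (2×0.0466)² = 0.00870
δQ/Q = √(0.0778) = 0.279
Q = 465, so δQ = 0.279 × 465 = 130.

130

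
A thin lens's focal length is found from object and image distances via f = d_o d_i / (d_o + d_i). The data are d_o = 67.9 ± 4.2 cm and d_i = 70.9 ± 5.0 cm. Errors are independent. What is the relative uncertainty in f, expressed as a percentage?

∂f/∂d_o = (d_i/(d_o+d_i))² = 0.261;  ∂f/∂d_i = (d_o/(d_o+d_i))² = 0.239
δf = √((∂f/∂d_o · δd_o)² + (∂f/∂d_i · δd_i)²) = √(1.20 + 1.43) = 1.62 cm
f = 34.7 cm, so δf/f = 1.62/34.7 = 0.0468.

4.68%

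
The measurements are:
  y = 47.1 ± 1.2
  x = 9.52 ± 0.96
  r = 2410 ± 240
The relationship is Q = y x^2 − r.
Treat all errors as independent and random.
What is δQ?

Let p = y·x^2 = 4270. δp/p = √((1·δy/y)² + (2·δx/x)²) = √(0.000649 + 0.0407) = 0.203, so δp = 868.
Q = p − r: δQ = √(δp² + δr²) = √(7.53e+05 + 57600) = 900

900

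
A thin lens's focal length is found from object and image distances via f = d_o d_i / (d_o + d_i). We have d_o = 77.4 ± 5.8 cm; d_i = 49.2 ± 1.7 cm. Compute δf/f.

0.0360

∂f/∂d_o = (d_i/(d_o+d_i))² = 0.151;  ∂f/∂d_i = (d_o/(d_o+d_i))² = 0.374
δf = √((∂f/∂d_o · δd_o)² + (∂f/∂d_i · δd_i)²) = √(0.767 + 0.404) = 1.08 cm
f = 30.1 cm, so δf/f = 1.08/30.1 = 0.0360.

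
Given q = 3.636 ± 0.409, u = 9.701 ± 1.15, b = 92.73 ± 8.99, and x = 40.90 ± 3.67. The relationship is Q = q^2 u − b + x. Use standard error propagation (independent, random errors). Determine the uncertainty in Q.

Let p = q^2·u = 128.3. δp/p = √((2·δq/q)² + (1·δu/u)²) = √(0.0506 + 0.0141) = 0.254, so δp = 32.6.
Q = p − b + x: δQ = √(δp² + δb² + δx²) = √(1060 + 80.8 + 13.5) = 34.0

34.0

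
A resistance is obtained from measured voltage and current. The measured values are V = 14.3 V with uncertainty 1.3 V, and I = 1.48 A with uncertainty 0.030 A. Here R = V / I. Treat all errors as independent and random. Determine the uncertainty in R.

0.900 Ω

Since R is a product/quotient, work with relative uncertainties:
  (1·δV/V)² = (1×0.0909)² = 0.00826;  (-1·δI/I)² = (-1×0.0203)² = 0.000411
δR/R = √(0.00868) = 0.0931
R = 9.66 Ω, so δR = 0.0931 × 9.66 = 0.900 Ω.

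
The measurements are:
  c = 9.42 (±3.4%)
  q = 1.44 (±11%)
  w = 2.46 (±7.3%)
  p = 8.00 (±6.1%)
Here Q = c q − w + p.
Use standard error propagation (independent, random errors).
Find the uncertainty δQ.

Let h = c·q = 13.6. δh/h = √((1·δc/c)² + (1·δq/q)²) = √(0.00116 + 0.0121) = 0.115, so δh = 1.56.
Q = h − w + p: δQ = √(δh² + δw² + δp²) = √(2.44 + 0.0322 + 0.238) = 1.65

1.65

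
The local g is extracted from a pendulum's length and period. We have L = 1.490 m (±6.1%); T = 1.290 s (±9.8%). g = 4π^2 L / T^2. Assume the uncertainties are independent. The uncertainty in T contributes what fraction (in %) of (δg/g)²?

91.2%

(δg/g)² = (1·δL/L)² + (-2·δT/T)²
  L term: (1×0.0610)² = 0.00372
  T term: (-2×0.0980)² = 0.0384
Total = 0.0421. Share from T = 0.0384/0.0421 = 0.912.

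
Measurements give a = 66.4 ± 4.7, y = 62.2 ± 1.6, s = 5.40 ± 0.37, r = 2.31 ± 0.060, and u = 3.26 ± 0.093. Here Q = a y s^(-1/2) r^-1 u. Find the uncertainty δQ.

Relative error in a monomial: (δQ/Q)² = Σ (nᵢ · δxᵢ/xᵢ)².
  (1·δa/a)² = (1×0.0708)² = 0.00501;  (1·δy/y)² = (1×0.0257)² = 0.000662;  (−½·δs/s)² = (-0.5×0.0685)² = 0.00117;  (-1·δr/r)² = (-1×0.0260)² = 0.000675;  (1·δu/u)² = (1×0.0285)² = 0.000814
δQ/Q = √(0.00833) = 0.0913
Q = 2510, so δQ = 0.0913 × 2510 = 229.

229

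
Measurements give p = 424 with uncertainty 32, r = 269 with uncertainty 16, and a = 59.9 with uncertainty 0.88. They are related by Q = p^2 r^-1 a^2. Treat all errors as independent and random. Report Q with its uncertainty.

Since Q is a product/quotient, work with relative uncertainties:
  (2·δp/p)² = (2×0.0755)² = 0.0228;  (-1·δr/r)² = (-1×0.0595)² = 0.00354;  (2·δa/a)² = (2×0.0147)² = 0.000863
δQ/Q = √(0.0272) = 0.165
Q = 2.4e+06, so δQ = 0.165 × 2.4e+06 = 3.95e+05.

(2.40 ± 0.395) × 10^6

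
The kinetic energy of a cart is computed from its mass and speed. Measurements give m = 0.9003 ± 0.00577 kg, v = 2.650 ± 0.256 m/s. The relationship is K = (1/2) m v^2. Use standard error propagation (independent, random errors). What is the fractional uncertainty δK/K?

0.193

Products/powers → add relative errors in quadrature, weighted by exponent:
  (1·δm/m)² = (1×0.00641)² = 4.11e-05;  (2·δv/v)² = (2×0.0966)² = 0.0373
δK/K = √(0.0374) = 0.193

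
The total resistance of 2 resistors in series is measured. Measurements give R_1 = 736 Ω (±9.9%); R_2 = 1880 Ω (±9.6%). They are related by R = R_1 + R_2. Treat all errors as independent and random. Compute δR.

195 Ω

Sums and differences: (δR)² = Σ (cᵢ δxᵢ)².
  (δR_1)² = 5310;  (δR_2)² = 32600
δR = √(37900) = 195 Ω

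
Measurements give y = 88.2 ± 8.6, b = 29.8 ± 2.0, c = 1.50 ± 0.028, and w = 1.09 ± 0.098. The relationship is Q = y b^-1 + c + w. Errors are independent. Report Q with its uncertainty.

Let p = y·b^-1 = 2.96. δp/p = √((1·δy/y)² + (-1·δb/b)²) = √(0.00951 + 0.00450) = 0.118, so δp = 0.350.
Q = p + c + w: δQ = √(δp² + δc² + δw²) = √(0.123 + 0.000784 + 0.00960) = 0.365
Q = 5.55.

5.55 ± 0.365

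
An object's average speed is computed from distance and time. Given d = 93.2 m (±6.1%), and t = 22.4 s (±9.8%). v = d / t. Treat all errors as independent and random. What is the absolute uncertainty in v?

Each factor contributes (exponent × relative error)² to (δv/v)²:
  (1·δd/d)² = (1×0.0610)² = 0.00372;  (-1·δt/t)² = (-1×0.0980)² = 0.00960
δv/v = √(0.0133) = 0.115
v = 4.16 m/s, so δv = 0.115 × 4.16 = 0.480 m/s.

0.480 m/s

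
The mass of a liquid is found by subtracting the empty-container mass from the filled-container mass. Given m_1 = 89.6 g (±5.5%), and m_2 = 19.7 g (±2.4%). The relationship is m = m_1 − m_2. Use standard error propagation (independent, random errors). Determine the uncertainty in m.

4.95 g

m is a linear combination, so absolute uncertainties add in quadrature:
  (δm_1)² = 24.3;  (δm_2)² = 0.224
δm = √(24.5) = 4.95 g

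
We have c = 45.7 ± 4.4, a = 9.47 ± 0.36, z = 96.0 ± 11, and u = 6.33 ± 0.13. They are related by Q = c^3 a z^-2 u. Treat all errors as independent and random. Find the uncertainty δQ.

230

For a monomial Q ∝ c^3, a, z^-2, u, fractional errors add in quadrature:
  (3·δc/c)² = (3×0.0963)² = 0.0834;  (1·δa/a)² = (1×0.0380)² = 0.00145;  (-2·δz/z)² = (-2×0.115)² = 0.0525;  (1·δu/u)² = (1×0.0205)² = 0.000422
δQ/Q = √(0.138) = 0.371
Q = 621, so δQ = 0.371 × 621 = 230.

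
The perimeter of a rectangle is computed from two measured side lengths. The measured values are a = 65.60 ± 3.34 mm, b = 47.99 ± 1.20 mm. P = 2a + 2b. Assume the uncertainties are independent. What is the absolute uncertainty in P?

Each term contributes (cᵢ δxᵢ)² to (δP)²:
  (2·δa)² = 44.6;  (2·δb)² = 5.76
δP = √(50.4) = 7.10 mm

7.10 mm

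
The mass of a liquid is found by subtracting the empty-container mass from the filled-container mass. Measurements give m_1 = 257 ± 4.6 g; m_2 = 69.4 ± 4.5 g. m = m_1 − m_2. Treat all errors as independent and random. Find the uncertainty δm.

Absolute uncertainties add in quadrature for a linear combination:
  (δm_1)² = 21.2;  (δm_2)² = 20.2
δm = √(41.4) = 6.44 g

6.44 g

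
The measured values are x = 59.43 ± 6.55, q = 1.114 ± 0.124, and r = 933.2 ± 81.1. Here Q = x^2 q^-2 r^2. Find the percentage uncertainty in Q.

35.8%

For a monomial Q ∝ x^2, q^-2, r^2, fractional errors add in quadrature:
  (2·δx/x)² = (2×0.110)² = 0.0486;  (-2·δq/q)² = (-2×0.111)² = 0.0496;  (2·δr/r)² = (2×0.0869)² = 0.0302
δQ/Q = √(0.128) = 0.358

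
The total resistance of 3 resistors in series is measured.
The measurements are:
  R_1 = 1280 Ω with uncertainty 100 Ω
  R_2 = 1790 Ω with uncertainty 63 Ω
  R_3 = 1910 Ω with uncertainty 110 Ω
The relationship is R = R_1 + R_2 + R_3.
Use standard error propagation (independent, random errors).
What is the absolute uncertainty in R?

For a sum/difference, combine absolute errors in quadrature:
  (δR_1)² = 10000;  (δR_2)² = 3970;  (δR_3)² = 12100
δR = √(26100) = 161 Ω

161 Ω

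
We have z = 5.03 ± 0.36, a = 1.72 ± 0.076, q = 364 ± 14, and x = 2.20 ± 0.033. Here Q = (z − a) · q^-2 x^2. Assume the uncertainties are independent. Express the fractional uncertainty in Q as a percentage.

Let u = z − a = 3.31. δu = √(δz² + δa²) = √(0.130 + 0.00578) = 0.368, so δu/u = 0.111.
Q is then a monomial in u, q, x:
δQ/Q = √((δu/u)² + (-2·δq/q)² + (2·δx/x)²) = √(0.0124 + 0.00592 + 0.000900) = 0.138

13.8%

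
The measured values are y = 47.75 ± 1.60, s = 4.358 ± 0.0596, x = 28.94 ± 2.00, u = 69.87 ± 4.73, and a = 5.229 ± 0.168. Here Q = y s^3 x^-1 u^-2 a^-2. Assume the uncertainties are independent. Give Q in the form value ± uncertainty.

0.001023 ± 0.000177

Q is a product of powers, so relative uncertainties combine in quadrature:
  (1·δy/y)² = (1×0.0335)² = 0.00112;  (3·δs/s)² = (3×0.0137)² = 0.00168;  (-1·δx/x)² = (-1×0.0691)² = 0.00478;  (-2·δu/u)² = (-2×0.0677)² = 0.0183;  (-2·δa/a)² = (-2×0.0321)² = 0.00413
δQ/Q = √(0.0300) = 0.173
Q = 0.001023, so δQ = 0.173 × 0.001023 = 0.000177.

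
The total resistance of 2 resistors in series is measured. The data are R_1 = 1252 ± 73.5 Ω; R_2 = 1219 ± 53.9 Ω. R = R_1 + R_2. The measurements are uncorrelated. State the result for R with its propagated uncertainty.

2471 ± 91.1 Ω

R is a linear combination, so absolute uncertainties add in quadrature:
  (δR_1)² = 5400;  (δR_2)² = 2910
δR = √(8310) = 91.1 Ω
R = 2471 Ω.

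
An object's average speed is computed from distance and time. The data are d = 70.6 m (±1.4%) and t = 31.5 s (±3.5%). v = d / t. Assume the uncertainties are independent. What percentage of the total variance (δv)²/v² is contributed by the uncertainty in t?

(δv/v)² = (1·δd/d)² + (-1·δt/t)²
  d term: (1×0.0140)² = 0.000196
  t term: (-1×0.0350)² = 0.00123
Total = 0.00142. Share from t = 0.00123/0.00142 = 0.862.

86.2%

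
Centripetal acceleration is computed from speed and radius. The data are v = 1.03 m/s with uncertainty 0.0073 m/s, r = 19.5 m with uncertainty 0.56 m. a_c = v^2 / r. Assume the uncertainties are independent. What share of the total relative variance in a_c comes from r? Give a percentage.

80.4%

(δa_c/a_c)² = (2·δv/v)² + (-1·δr/r)²
  v term: (2×0.00709)² = 0.000201
  r term: (-1×0.0287)² = 0.000825
Total = 0.00103. Share from r = 0.000825/0.00103 = 0.804.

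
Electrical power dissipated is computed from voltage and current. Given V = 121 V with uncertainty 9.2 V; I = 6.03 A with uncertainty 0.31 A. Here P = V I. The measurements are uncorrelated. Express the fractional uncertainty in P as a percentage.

Since P is a product/quotient, work with relative uncertainties:
  (1·δV/V)² = (1×0.0760)² = 0.00578;  (1·δI/I)² = (1×0.0514)² = 0.00264
δP/P = √(0.00842) = 0.0918

9.18%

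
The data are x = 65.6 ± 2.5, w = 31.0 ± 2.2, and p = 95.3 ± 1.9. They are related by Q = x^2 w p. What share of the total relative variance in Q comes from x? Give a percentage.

(δQ/Q)² = (2·δx/x)² + (1·δw/w)² + (1·δp/p)²
  x term: (2×0.0381)² = 0.00581
  w term: (1×0.0710)² = 0.00504
  p term: (1×0.0199)² = 0.000397
Total = 0.0112. Share from x = 0.00581/0.0112 = 0.517.

51.7%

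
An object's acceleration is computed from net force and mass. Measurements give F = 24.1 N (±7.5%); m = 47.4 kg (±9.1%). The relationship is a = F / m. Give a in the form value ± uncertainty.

For a monomial a ∝ F, m^-1, fractional errors add in quadrature:
  (1·δF/F)² = (1×0.0750)² = 0.00562;  (-1·δm/m)² = (-1×0.0910)² = 0.00828
δa/a = √(0.0139) = 0.118
a = 0.508 m/s^2, so δa = 0.118 × 0.508 = 0.0600 m/s^2.

0.508 ± 0.0600 m/s^2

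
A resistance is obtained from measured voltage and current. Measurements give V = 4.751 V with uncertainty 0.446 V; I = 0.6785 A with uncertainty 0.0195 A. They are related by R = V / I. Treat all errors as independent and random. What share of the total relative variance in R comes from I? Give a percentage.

8.57%

(δR/R)² = (1·δV/V)² + (-1·δI/I)²
  V term: (1×0.0939)² = 0.00881
  I term: (-1×0.0287)² = 0.000826
Total = 0.00964. Share from I = 0.000826/0.00964 = 0.0857.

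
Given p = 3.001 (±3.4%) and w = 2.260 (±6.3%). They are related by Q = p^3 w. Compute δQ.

7.32

Since Q is a product/quotient, work with relative uncertainties:
  (3·δp/p)² = (3×0.0340)² = 0.0104;  (1·δw/w)² = (1×0.0630)² = 0.00397
δQ/Q = √(0.0144) = 0.120
Q = 61.08, so δQ = 0.120 × 61.08 = 7.32.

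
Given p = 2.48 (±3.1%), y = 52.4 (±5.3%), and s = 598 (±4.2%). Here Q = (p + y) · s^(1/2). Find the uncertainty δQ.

73.6

Let u = p + y = 54.9. δu = √(δp² + δy²) = √(0.00591 + 7.71) = 2.78, so δu/u = 0.0506.
Q is then a monomial in u, s:
δQ/Q = √((δu/u)² + (½·δs/s)²) = √(0.00256 + 0.000441) = 0.0548
Q = 1340, so δQ = 0.0548 × 1340 = 73.6.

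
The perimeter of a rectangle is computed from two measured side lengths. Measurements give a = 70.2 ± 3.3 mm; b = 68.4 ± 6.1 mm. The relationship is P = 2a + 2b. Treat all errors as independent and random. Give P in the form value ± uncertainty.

277 ± 13.9 mm

For a sum/difference, combine absolute errors in quadrature:
  (2·δa)² = 43.6;  (2·δb)² = 149
δP = √(192) = 13.9 mm
P = 277 mm.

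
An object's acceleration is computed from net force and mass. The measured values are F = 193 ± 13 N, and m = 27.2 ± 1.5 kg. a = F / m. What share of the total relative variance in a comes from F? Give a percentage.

59.9%

(δa/a)² = (1·δF/F)² + (-1·δm/m)²
  F term: (1×0.0674)² = 0.00454
  m term: (-1×0.0551)² = 0.00304
Total = 0.00758. Share from F = 0.00454/0.00758 = 0.599.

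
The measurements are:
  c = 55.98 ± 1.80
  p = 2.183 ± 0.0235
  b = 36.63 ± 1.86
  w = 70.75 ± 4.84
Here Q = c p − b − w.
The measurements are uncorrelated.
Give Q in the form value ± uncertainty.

Let h = c·p = 122.2. δh/h = √((1·δc/c)² + (1·δp/p)²) = √(0.00103 + 0.000116) = 0.0339, so δh = 4.14.
Q = h − b − w: δQ = √(δh² + δb² + δw²) = √(17.2 + 3.46 + 23.4) = 6.64
Q = 14.82.

14.82 ± 6.64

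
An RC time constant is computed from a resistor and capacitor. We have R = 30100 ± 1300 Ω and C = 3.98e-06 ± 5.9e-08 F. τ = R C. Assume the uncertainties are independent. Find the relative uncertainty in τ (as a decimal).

0.0457

Relative error in a monomial: (δτ/τ)² = Σ (nᵢ · δxᵢ/xᵢ)².
  (1·δR/R)² = (1×0.0432)² = 0.00187;  (1·δC/C)² = (1×0.0148)² = 0.000220
δτ/τ = √(0.00209) = 0.0457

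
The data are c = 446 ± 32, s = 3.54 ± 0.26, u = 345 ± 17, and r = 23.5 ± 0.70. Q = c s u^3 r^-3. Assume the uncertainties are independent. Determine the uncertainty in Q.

1e+06

Since Q is a product/quotient, work with relative uncertainties:
  (1·δc/c)² = (1×0.0717)² = 0.00515;  (1·δs/s)² = (1×0.0734)² = 0.00539;  (3·δu/u)² = (3×0.0493)² = 0.0219;  (-3·δr/r)² = (-3×0.0298)² = 0.00799
δQ/Q = √(0.0404) = 0.201
Q = 5e+06, so δQ = 0.201 × 5e+06 = 1e+06.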